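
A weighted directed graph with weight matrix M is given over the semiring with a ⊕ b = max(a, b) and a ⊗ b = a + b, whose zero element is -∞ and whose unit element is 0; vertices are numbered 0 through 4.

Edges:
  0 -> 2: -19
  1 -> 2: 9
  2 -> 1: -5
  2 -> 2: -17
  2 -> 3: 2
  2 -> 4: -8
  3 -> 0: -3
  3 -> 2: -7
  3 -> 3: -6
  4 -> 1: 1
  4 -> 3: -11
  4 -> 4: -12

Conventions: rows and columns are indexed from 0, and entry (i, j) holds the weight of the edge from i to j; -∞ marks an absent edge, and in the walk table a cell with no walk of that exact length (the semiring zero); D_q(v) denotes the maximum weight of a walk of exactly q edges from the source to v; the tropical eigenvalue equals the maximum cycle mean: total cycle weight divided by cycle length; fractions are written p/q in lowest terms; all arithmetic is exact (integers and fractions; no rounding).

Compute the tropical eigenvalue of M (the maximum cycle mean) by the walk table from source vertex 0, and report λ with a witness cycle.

q=0: [0, -∞, -∞, -∞, -∞]
q=1: [-∞, -∞, -19, -∞, -∞]
q=2: [-∞, -24, -36, -17, -27]
q=3: [-20, -26, -15, -23, -39]
q=4: [-26, -20, -17, -13, -23]
q=5: [-16, -22, -11, -15, -25]
Optimal cycle mean attained by: cycle 1->2->1, total 9 + (-5), length 2.
Answer: λ = 2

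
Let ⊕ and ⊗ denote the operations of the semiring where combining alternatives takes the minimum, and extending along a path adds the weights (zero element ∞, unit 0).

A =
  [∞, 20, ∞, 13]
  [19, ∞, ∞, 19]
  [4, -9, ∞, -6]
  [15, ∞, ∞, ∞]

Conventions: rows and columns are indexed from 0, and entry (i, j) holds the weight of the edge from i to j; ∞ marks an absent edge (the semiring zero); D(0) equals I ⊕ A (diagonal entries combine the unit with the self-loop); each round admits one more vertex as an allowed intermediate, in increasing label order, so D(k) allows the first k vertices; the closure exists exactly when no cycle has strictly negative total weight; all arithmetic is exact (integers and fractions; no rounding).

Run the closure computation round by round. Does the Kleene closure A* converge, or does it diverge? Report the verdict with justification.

D(0):
  [0, 20, ∞, 13]
  [19, 0, ∞, 19]
  [4, -9, 0, -6]
  [15, ∞, ∞, 0]
D(1):
  [0, 20, ∞, 13]
  [19, 0, ∞, 19]
  [4, -9, 0, -6]
  [15, 35, ∞, 0]
D(2):
  [0, 20, ∞, 13]
  [19, 0, ∞, 19]
  [4, -9, 0, -6]
  [15, 35, ∞, 0]
D(3):
  [0, 20, ∞, 13]
  [19, 0, ∞, 19]
  [4, -9, 0, -6]
  [15, 35, ∞, 0]
D(4):
  [0, 20, ∞, 13]
  [19, 0, ∞, 19]
  [4, -9, 0, -6]
  [15, 35, ∞, 0]
Key observation: every diagonal entry stays at the unit through all rounds, so no improving cycle exists.
Answer: CONVERGES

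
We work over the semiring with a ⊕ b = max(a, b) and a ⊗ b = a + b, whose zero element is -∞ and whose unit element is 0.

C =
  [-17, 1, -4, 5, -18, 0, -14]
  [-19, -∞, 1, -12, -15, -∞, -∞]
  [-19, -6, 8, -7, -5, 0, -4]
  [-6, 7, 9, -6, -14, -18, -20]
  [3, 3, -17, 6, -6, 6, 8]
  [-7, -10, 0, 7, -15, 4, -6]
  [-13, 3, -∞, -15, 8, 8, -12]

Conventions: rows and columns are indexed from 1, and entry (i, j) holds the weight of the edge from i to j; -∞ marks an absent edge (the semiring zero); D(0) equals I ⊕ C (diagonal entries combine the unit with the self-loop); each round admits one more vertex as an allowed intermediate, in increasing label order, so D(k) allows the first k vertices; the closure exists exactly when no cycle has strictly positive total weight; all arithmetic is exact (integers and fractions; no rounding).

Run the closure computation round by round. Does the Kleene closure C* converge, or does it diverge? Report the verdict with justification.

Detection: at round 0, diagonal entry (3, 3) turns strictly positive.
Key observation: the cycle 3->3 has total weight 8, which is strictly positive.
Answer: DIVERGES — positive cycle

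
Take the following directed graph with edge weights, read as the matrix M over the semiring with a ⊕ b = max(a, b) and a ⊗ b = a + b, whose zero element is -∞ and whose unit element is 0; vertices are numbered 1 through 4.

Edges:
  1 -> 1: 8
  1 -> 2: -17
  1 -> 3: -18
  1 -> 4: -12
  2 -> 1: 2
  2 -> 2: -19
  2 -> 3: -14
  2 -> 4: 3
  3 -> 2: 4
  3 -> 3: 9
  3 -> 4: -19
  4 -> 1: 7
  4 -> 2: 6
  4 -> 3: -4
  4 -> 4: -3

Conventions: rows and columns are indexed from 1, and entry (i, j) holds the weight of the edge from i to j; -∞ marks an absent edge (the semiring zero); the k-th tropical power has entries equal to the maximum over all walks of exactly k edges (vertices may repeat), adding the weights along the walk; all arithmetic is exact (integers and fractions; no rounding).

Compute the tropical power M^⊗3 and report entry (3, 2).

M^⊗2:
  [16, -6, -9, -4]
  [10, 9, -1, 0]
  [6, 13, 18, 7]
  [15, 3, 5, 9]
M^⊗3:
  [24, 2, 0, 4]
  [18, 6, 8, 12]
  [15, 22, 27, 16]
  [23, 15, 14, 6]
Key observation: the optimum is the walk 3->3->3->2, with weight 9 + 9 + 4 = 22.
Optimal value attained by: walk 3->3->3->2.
Answer: (M^⊗3)[3][2] = 22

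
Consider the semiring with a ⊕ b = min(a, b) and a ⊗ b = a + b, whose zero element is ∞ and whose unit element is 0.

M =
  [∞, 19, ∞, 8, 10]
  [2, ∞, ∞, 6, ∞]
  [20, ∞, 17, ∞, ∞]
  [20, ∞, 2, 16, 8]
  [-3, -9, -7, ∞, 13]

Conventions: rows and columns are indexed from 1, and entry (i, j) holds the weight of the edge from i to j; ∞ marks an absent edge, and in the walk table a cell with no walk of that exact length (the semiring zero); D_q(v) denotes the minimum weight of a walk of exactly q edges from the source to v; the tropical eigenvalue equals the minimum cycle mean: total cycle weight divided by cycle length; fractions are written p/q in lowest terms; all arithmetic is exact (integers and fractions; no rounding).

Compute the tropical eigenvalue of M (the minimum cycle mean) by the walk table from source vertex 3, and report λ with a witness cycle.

q=0: [∞, ∞, 0, ∞, ∞]
q=1: [20, ∞, 17, ∞, ∞]
q=2: [37, 39, 34, 28, 30]
q=3: [27, 21, 23, 44, 36]
q=4: [23, 27, 29, 27, 37]
q=5: [29, 28, 29, 31, 33]
Optimal cycle mean attained by: cycle 1->5->2->1, total 10 + (-9) + 2, length 3.
Answer: λ = 1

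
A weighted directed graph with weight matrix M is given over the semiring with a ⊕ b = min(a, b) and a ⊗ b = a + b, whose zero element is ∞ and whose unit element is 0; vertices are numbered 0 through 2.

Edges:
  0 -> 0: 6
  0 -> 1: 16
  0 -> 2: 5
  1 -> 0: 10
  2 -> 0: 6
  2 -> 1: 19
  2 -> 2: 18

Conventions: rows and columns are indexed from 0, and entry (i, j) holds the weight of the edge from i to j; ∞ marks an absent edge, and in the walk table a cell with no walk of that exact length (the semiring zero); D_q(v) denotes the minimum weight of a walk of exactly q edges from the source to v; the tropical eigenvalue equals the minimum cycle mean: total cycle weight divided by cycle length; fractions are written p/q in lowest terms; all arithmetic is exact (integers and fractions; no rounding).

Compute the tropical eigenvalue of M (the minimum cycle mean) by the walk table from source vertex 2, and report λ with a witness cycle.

q=0: [∞, ∞, 0]
q=1: [6, 19, 18]
q=2: [12, 22, 11]
q=3: [17, 28, 17]
Optimal cycle mean attained by: cycle 0->2->0, total 5 + 6, length 2.
Answer: λ = 11/2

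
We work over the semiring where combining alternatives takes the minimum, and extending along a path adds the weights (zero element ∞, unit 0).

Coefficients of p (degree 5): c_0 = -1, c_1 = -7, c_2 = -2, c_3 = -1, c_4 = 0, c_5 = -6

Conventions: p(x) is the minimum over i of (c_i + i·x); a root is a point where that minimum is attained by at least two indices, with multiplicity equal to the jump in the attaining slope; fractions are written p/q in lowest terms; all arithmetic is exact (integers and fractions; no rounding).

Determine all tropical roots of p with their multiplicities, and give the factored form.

hull edge (i=0, c=-1) to (i=1, c=-7): slope -6, span 1
hull edge (i=1, c=-7) to (i=5, c=-6): slope 1/4, span 4
Factored form: p(x) = -6 ⊗ (x ⊕ (-1/4)) ⊗ (x ⊕ (-1/4)) ⊗ (x ⊕ (-1/4)) ⊗ (x ⊕ (-1/4)) ⊗ (x ⊕ 6)
Answer: roots = -1/4 (mult 4), 6 (mult 1)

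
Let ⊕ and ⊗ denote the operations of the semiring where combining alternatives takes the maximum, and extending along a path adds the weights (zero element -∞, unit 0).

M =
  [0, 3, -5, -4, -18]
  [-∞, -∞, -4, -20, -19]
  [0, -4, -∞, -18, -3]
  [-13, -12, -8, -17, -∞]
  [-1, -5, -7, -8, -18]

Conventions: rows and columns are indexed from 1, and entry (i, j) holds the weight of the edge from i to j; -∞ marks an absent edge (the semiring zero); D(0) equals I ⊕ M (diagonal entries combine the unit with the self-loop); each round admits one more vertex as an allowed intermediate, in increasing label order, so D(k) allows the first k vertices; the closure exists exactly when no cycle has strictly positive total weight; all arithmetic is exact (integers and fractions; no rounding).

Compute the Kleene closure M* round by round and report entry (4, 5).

D(0):
  [0, 3, -5, -4, -18]
  [-∞, 0, -4, -20, -19]
  [0, -4, 0, -18, -3]
  [-13, -12, -8, 0, -∞]
  [-1, -5, -7, -8, 0]
D(1):
  [0, 3, -5, -4, -18]
  [-∞, 0, -4, -20, -19]
  [0, 3, 0, -4, -3]
  [-13, -10, -8, 0, -31]
  [-1, 2, -6, -5, 0]
D(2):
  [0, 3, -1, -4, -16]
  [-∞, 0, -4, -20, -19]
  [0, 3, 0, -4, -3]
  [-13, -10, -8, 0, -29]
  [-1, 2, -2, -5, 0]
D(3):
  [0, 3, -1, -4, -4]
  [-4, 0, -4, -8, -7]
  [0, 3, 0, -4, -3]
  [-8, -5, -8, 0, -11]
  [-1, 2, -2, -5, 0]
D(4):
  [0, 3, -1, -4, -4]
  [-4, 0, -4, -8, -7]
  [0, 3, 0, -4, -3]
  [-8, -5, -8, 0, -11]
  [-1, 2, -2, -5, 0]
D(5):
  [0, 3, -1, -4, -4]
  [-4, 0, -4, -8, -7]
  [0, 3, 0, -4, -3]
  [-8, -5, -8, 0, -11]
  [-1, 2, -2, -5, 0]
Answer: M*[4][5] = -11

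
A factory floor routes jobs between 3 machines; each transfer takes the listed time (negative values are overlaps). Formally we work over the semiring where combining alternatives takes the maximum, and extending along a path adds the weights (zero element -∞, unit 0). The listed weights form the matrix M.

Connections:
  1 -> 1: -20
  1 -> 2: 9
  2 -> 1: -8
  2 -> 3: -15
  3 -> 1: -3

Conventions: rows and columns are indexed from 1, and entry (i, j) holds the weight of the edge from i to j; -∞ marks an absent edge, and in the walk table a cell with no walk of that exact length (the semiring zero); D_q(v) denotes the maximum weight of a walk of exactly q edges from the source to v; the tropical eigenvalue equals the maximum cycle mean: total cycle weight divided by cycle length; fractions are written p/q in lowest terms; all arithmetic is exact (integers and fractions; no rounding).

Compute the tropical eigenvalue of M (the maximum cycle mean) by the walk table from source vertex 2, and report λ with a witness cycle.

q=0: [-∞, 0, -∞]
q=1: [-8, -∞, -15]
q=2: [-18, 1, -∞]
q=3: [-7, -9, -14]
Optimal cycle mean attained by: cycle 1->2->1, total 9 + (-8), length 2.
Answer: λ = 1/2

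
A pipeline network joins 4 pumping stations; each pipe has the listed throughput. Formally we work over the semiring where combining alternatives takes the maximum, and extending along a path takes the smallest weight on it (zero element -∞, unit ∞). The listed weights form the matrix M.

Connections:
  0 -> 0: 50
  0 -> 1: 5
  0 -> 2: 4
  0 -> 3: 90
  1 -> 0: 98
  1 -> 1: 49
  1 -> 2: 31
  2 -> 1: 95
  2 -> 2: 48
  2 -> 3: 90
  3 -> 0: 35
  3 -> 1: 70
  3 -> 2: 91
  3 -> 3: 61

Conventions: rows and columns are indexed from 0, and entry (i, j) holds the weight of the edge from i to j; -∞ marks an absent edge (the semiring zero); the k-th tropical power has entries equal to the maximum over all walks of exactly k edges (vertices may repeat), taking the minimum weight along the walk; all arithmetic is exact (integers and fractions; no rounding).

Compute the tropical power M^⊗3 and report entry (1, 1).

M^⊗2:
  [50, 70, 90, 61]
  [50, 49, 31, 90]
  [95, 70, 90, 61]
  [70, 91, 61, 90]
M^⊗3:
  [70, 90, 61, 90]
  [50, 70, 90, 61]
  [70, 90, 61, 90]
  [91, 70, 90, 70]
Key observation: the optimum is the walk 1->0->3->1, with weight 98 min 90 min 70 = 70.
Optimal value attained by: walk 1->0->3->1.
Answer: (M^⊗3)[1][1] = 70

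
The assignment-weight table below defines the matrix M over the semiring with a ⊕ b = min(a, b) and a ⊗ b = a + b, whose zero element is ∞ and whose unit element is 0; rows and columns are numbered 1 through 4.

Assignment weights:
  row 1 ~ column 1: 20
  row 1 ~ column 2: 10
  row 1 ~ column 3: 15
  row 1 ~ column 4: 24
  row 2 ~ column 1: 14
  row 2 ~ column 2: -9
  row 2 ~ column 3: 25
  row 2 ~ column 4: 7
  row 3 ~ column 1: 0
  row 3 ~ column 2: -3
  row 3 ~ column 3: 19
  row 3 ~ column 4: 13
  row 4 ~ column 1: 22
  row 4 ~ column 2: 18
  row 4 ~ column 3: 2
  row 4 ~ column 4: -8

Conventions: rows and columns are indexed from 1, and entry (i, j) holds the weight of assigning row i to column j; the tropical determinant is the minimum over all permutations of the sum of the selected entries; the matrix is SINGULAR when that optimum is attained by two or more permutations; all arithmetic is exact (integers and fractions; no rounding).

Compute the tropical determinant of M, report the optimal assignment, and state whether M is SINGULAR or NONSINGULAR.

σ = (1, 2, 3, 4): 20 + (-9) + 19 + (-8) = 22
σ = (1, 2, 4, 3): 20 + (-9) + 13 + 2 = 26
σ = (1, 3, 2, 4): 20 + 25 + (-3) + (-8) = 34
σ = (1, 3, 4, 2): 20 + 25 + 13 + 18 = 76
σ = (1, 4, 2, 3): 20 + 7 + (-3) + 2 = 26
σ = (1, 4, 3, 2): 20 + 7 + 19 + 18 = 64
σ = (2, 1, 3, 4): 10 + 14 + 19 + (-8) = 35
σ = (2, 1, 4, 3): 10 + 14 + 13 + 2 = 39
σ = (2, 3, 1, 4): 10 + 25 + 0 + (-8) = 27
σ = (2, 3, 4, 1): 10 + 25 + 13 + 22 = 70
σ = (2, 4, 1, 3): 10 + 7 + 0 + 2 = 19
σ = (2, 4, 3, 1): 10 + 7 + 19 + 22 = 58
σ = (3, 1, 2, 4): 15 + 14 + (-3) + (-8) = 18
σ = (3, 1, 4, 2): 15 + 14 + 13 + 18 = 60
σ = (3, 2, 1, 4): 15 + (-9) + 0 + (-8) = -2
σ = (3, 2, 4, 1): 15 + (-9) + 13 + 22 = 41
σ = (3, 4, 1, 2): 15 + 7 + 0 + 18 = 40
σ = (3, 4, 2, 1): 15 + 7 + (-3) + 22 = 41
σ = (4, 1, 2, 3): 24 + 14 + (-3) + 2 = 37
σ = (4, 1, 3, 2): 24 + 14 + 19 + 18 = 75
σ = (4, 2, 1, 3): 24 + (-9) + 0 + 2 = 17
σ = (4, 2, 3, 1): 24 + (-9) + 19 + 22 = 56
σ = (4, 3, 1, 2): 24 + 25 + 0 + 18 = 67
σ = (4, 3, 2, 1): 24 + 25 + (-3) + 22 = 68
Optimal value attained by: σ = (3, 2, 1, 4).
Answer: det⊕(M) = -2; verdict: NONSINGULAR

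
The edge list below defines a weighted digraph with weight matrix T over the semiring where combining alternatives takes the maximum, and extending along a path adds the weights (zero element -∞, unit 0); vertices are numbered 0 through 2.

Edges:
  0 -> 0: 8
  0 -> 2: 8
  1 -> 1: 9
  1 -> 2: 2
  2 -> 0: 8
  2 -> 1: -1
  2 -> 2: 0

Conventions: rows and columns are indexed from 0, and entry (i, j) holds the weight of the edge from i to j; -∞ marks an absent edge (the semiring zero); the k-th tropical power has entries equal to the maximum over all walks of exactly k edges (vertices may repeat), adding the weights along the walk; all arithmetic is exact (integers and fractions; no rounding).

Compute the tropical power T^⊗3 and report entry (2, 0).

T^⊗2:
  [16, 7, 16]
  [10, 18, 11]
  [16, 8, 16]
T^⊗3:
  [24, 16, 24]
  [19, 27, 20]
  [24, 17, 24]
Key observation: the optimum is the walk 2->0->0->0, with weight 8 + 8 + 8 = 24.
Optimal value attained by: walk 2->0->0->0.
Answer: (T^⊗3)[2][0] = 24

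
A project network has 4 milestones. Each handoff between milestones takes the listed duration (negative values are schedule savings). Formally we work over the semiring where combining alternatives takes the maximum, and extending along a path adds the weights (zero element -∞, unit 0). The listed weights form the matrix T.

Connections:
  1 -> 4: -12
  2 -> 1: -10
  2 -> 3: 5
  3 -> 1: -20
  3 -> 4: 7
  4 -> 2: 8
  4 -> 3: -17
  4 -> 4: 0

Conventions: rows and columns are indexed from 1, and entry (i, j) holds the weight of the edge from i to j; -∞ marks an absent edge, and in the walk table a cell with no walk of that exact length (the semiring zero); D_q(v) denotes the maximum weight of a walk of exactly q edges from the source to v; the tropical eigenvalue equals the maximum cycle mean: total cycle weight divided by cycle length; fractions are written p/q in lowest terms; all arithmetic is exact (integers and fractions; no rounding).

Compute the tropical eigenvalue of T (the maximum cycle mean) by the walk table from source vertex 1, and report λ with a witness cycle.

q=0: [0, -∞, -∞, -∞]
q=1: [-∞, -∞, -∞, -12]
q=2: [-∞, -4, -29, -12]
q=3: [-14, -4, 1, -12]
q=4: [-14, -4, 1, 8]
Optimal cycle mean attained by: cycle 2->3->4->2, total 5 + 7 + 8, length 3.
Answer: λ = 20/3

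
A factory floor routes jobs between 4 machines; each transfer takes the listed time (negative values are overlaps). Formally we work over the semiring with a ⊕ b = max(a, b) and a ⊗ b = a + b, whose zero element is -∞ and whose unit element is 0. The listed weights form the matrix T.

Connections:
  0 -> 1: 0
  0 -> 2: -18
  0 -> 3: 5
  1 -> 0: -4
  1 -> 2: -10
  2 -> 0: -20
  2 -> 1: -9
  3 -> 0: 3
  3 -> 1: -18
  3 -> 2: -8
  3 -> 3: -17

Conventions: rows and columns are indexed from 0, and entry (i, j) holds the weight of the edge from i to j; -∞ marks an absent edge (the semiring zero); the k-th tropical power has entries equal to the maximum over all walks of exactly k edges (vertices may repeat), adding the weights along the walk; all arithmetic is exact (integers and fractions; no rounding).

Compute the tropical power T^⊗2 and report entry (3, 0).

T^⊗2:
  [8, -13, -3, -12]
  [-30, -4, -22, 1]
  [-13, -20, -19, -15]
  [-14, 3, -15, 8]
Key observation: the optimum is the walk 3->3->0, with weight (-17) + 3 = -14.
Optimal value attained by: walk 3->3->0.
Answer: (T^⊗2)[3][0] = -14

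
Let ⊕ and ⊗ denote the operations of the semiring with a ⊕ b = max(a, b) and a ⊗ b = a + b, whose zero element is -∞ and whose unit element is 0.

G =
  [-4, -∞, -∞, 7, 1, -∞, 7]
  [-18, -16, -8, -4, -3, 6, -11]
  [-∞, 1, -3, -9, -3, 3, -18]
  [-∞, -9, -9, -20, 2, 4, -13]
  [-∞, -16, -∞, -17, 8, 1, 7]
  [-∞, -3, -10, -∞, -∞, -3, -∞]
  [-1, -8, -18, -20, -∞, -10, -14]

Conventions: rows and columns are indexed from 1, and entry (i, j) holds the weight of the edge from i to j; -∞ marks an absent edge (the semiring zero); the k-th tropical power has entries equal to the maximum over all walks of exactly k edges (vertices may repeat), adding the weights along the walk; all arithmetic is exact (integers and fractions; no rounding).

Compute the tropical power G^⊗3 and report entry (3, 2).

G^⊗2:
  [6, -1, -2, 3, 9, 11, 8]
  [-12, 3, -4, -11, 5, 3, 4]
  [-17, 0, -6, -3, 5, 7, 4]
  [-14, 1, -6, -13, 10, 3, 9]
  [6, -1, -9, -9, 16, 9, 15]
  [-21, -6, -11, -7, -6, 3, -14]
  [-5, -13, -16, 6, 0, -2, 6]
G^⊗3:
  [7, 8, 1, 13, 17, 10, 16]
  [3, 0, -5, -1, 13, 9, 12]
  [3, 4, -3, -4, 13, 6, 12]
  [8, 1, -7, -3, 18, 11, 17]
  [14, 7, -1, 13, 24, 17, 23]
  [-15, 0, -7, -10, 2, 0, 1]
  [5, -2, -3, 2, 8, 10, 7]
Key observation: the optimum is the walk 3->2->6->2, with weight 1 + 6 + (-3) = 4.
Optimal value attained by: walk 3->2->6->2.
Answer: (G^⊗3)[3][2] = 4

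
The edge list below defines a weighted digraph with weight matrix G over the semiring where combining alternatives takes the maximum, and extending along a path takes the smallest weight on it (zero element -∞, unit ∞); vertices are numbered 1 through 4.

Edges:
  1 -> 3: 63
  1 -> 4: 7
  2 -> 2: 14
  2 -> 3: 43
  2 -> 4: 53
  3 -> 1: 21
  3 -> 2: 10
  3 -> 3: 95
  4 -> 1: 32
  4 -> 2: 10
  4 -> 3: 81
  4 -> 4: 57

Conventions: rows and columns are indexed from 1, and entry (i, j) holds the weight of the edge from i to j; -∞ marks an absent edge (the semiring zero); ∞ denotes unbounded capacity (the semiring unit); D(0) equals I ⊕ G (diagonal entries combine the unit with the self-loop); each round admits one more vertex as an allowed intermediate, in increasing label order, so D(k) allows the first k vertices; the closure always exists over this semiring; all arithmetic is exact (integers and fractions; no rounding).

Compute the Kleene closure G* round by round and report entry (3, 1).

D(0):
  [∞, -∞, 63, 7]
  [-∞, ∞, 43, 53]
  [21, 10, ∞, -∞]
  [32, 10, 81, ∞]
D(1):
  [∞, -∞, 63, 7]
  [-∞, ∞, 43, 53]
  [21, 10, ∞, 7]
  [32, 10, 81, ∞]
D(2):
  [∞, -∞, 63, 7]
  [-∞, ∞, 43, 53]
  [21, 10, ∞, 10]
  [32, 10, 81, ∞]
D(3):
  [∞, 10, 63, 10]
  [21, ∞, 43, 53]
  [21, 10, ∞, 10]
  [32, 10, 81, ∞]
D(4):
  [∞, 10, 63, 10]
  [32, ∞, 53, 53]
  [21, 10, ∞, 10]
  [32, 10, 81, ∞]
Answer: G*[3][1] = 21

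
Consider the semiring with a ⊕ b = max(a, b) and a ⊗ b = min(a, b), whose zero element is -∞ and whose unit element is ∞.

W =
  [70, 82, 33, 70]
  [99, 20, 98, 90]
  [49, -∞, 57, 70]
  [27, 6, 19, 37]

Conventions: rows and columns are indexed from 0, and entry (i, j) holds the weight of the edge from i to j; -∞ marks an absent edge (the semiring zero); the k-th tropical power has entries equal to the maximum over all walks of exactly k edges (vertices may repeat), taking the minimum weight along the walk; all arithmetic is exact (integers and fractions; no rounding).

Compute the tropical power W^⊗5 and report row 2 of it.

W^⊗2:
  [82, 70, 82, 82]
  [70, 82, 57, 70]
  [49, 49, 57, 57]
  [27, 27, 27, 37]
W^⊗3:
  [70, 82, 70, 70]
  [82, 70, 82, 82]
  [49, 49, 57, 57]
  [27, 27, 27, 37]
W^⊗4:
  [82, 70, 82, 82]
  [70, 82, 70, 70]
  [49, 49, 57, 57]
  [27, 27, 27, 37]
W^⊗5:
  [70, 82, 70, 70]
  [82, 70, 82, 82]
  [49, 49, 57, 57]
  [27, 27, 27, 37]
Answer: row 2 of W^⊗5 = [49, 49, 57, 57]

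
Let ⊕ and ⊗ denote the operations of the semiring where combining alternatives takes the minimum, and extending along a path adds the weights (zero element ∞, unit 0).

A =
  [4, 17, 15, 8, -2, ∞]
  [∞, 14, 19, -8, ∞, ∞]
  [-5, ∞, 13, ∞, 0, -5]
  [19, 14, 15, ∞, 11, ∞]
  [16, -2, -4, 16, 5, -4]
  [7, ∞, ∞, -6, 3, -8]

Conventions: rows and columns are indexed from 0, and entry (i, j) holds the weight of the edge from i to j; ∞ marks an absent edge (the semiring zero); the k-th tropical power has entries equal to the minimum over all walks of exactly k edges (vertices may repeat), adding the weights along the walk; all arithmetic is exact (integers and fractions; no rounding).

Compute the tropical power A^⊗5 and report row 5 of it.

A^⊗2:
  [8, -4, -6, 9, 2, -6]
  [11, 6, 7, 6, 3, 14]
  [-1, -2, -4, -11, -7, -13]
  [10, 9, 7, 6, 15, 7]
  [-9, 3, 1, -10, -4, -12]
  [-1, 1, -1, -14, -5, -16]
A^⊗3:
  [-11, 0, -2, -12, -6, -14]
  [2, 1, -1, -2, 7, -1]
  [-9, -9, -11, -19, -10, -21]
  [2, 13, 11, 1, 7, -1]
  [-5, -6, -8, -18, -11, -20]
  [-9, -7, -9, -22, -13, -24]
A^⊗4:
  [-7, -8, -10, -20, -13, -22]
  [-6, 5, 3, -7, -1, -9]
  [-16, -12, -14, -27, -18, -29]
  [6, 5, 3, -7, 0, -9]
  [-13, -13, -15, -26, -17, -28]
  [-17, -15, -17, -30, -21, -32]
A^⊗5:
  [-15, -15, -17, -28, -19, -30]
  [-2, -3, -5, -15, -8, -17]
  [-22, -20, -22, -35, -26, -37]
  [-2, -2, -4, -15, -6, -17]
  [-21, -19, -21, -34, -25, -36]
  [-25, -23, -25, -38, -29, -40]
Answer: row 5 of A^⊗5 = [-25, -23, -25, -38, -29, -40]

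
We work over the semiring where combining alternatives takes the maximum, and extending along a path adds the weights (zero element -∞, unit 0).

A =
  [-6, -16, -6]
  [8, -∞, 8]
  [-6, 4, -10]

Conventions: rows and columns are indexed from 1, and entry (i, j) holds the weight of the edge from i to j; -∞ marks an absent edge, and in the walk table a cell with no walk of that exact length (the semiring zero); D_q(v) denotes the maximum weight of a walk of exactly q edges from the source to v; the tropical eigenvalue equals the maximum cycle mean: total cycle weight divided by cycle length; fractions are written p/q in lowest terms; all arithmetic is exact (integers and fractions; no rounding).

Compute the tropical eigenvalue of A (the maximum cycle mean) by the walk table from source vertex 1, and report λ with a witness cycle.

q=0: [0, -∞, -∞]
q=1: [-6, -16, -6]
q=2: [-8, -2, -8]
q=3: [6, -4, 6]
Optimal cycle mean attained by: cycle 2->3->2, total 8 + 4, length 2.
Answer: λ = 6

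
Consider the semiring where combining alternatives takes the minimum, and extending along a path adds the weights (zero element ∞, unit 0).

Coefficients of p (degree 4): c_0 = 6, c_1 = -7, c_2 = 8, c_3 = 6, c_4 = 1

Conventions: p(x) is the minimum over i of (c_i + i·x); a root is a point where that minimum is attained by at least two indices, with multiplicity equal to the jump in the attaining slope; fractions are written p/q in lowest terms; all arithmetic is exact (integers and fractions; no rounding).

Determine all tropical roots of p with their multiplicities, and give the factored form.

hull edge (i=0, c=6) to (i=1, c=-7): slope -13, span 1
hull edge (i=1, c=-7) to (i=4, c=1): slope 8/3, span 3
Factored form: p(x) = 1 ⊗ (x ⊕ (-8/3)) ⊗ (x ⊕ (-8/3)) ⊗ (x ⊕ (-8/3)) ⊗ (x ⊕ 13)
Answer: roots = -8/3 (mult 3), 13 (mult 1)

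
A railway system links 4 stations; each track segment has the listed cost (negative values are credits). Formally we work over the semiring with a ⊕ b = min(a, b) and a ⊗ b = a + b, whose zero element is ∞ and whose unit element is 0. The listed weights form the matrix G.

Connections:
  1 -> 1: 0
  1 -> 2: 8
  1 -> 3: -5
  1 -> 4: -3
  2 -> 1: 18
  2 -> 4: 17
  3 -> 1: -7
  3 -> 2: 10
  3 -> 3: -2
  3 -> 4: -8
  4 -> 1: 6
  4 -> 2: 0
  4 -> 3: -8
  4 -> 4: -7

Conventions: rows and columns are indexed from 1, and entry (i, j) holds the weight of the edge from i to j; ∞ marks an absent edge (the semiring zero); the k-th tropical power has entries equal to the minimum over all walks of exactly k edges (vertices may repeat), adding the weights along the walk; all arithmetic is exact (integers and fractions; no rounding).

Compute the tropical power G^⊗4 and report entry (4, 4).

G^⊗2:
  [-12, -3, -11, -13]
  [18, 17, 9, 10]
  [-9, -8, -16, -15]
  [-15, -7, -15, -16]
G^⊗3:
  [-18, -13, -21, -20]
  [2, 10, 2, 1]
  [-23, -15, -23, -24]
  [-22, -16, -24, -23]
G^⊗4:
  [-28, -20, -28, -29]
  [-5, 1, -7, -6]
  [-30, -24, -32, -31]
  [-31, -23, -31, -32]
Key observation: the optimum is the walk 4->3->4->3->4, with weight (-8) + (-8) + (-8) + (-8) = -32.
Optimal value attained by: walk 4->3->4->3->4.
Answer: (G^⊗4)[4][4] = -32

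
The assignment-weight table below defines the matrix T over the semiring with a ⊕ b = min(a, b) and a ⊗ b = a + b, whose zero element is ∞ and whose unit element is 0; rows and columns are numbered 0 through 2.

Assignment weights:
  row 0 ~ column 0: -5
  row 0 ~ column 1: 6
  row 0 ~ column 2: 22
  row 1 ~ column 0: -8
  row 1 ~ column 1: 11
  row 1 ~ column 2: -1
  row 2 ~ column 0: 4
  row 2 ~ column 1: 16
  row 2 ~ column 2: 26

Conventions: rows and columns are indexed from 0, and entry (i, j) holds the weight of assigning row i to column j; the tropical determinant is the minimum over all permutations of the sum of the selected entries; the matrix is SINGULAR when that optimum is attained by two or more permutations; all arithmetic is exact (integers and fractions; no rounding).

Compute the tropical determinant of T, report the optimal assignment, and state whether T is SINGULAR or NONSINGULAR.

σ = (0, 1, 2): (-5) + 11 + 26 = 32
σ = (0, 2, 1): (-5) + (-1) + 16 = 10
σ = (1, 0, 2): 6 + (-8) + 26 = 24
σ = (1, 2, 0): 6 + (-1) + 4 = 9
σ = (2, 0, 1): 22 + (-8) + 16 = 30
σ = (2, 1, 0): 22 + 11 + 4 = 37
Optimal value attained by: σ = (1, 2, 0).
Answer: det⊕(T) = 9; verdict: NONSINGULAR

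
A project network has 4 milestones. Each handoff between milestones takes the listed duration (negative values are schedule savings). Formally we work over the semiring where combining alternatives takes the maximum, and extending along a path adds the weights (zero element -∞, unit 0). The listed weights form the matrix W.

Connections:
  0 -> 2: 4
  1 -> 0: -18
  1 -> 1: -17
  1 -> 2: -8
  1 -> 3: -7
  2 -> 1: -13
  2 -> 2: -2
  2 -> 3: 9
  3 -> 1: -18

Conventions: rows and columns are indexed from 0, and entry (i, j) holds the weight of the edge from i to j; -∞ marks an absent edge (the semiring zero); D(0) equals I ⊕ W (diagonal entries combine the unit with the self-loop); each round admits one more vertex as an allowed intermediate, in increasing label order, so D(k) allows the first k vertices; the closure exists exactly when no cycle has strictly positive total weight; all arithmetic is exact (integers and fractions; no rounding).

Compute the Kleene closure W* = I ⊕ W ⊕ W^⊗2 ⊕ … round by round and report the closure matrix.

D(0):
  [0, -∞, 4, -∞]
  [-18, 0, -8, -7]
  [-∞, -13, 0, 9]
  [-∞, -18, -∞, 0]
D(1):
  [0, -∞, 4, -∞]
  [-18, 0, -8, -7]
  [-∞, -13, 0, 9]
  [-∞, -18, -∞, 0]
D(2):
  [0, -∞, 4, -∞]
  [-18, 0, -8, -7]
  [-31, -13, 0, 9]
  [-36, -18, -26, 0]
D(3):
  [0, -9, 4, 13]
  [-18, 0, -8, 1]
  [-31, -13, 0, 9]
  [-36, -18, -26, 0]
D(4):
  [0, -5, 4, 13]
  [-18, 0, -8, 1]
  [-27, -9, 0, 9]
  [-36, -18, -26, 0]
Answer: W* = [[0, -5, 4, 13], [-18, 0, -8, 1], [-27, -9, 0, 9], [-36, -18, -26, 0]]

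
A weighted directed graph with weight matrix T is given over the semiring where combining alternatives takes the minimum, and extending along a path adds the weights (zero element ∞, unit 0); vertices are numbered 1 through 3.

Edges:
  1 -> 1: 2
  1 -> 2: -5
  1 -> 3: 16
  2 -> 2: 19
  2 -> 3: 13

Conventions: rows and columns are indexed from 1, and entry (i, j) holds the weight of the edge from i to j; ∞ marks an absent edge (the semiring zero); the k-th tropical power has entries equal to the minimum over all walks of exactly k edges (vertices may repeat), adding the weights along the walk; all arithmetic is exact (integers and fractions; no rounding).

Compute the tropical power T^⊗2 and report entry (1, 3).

T^⊗2:
  [4, -3, 8]
  [∞, 38, 32]
  [∞, ∞, ∞]
Key observation: the optimum is the walk 1->2->3, with weight (-5) + 13 = 8.
Optimal value attained by: walk 1->2->3.
Answer: (T^⊗2)[1][3] = 8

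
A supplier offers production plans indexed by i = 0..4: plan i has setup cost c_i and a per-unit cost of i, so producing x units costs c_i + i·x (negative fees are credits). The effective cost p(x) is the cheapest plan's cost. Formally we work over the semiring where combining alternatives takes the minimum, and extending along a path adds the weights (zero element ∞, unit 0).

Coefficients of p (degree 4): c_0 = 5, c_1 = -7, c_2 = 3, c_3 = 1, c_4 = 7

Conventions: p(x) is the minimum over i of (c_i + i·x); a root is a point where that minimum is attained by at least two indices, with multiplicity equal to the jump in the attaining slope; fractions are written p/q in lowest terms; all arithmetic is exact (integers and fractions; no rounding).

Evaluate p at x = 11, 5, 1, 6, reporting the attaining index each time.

p(11) = min(5+0·11=5, -7+1·11=4, 3+2·11=25, 1+3·11=34, 7+4·11=51) = 4 (attained by i=1)
p(5) = min(5+0·5=5, -7+1·5=-2, 3+2·5=13, 1+3·5=16, 7+4·5=27) = -2 (attained by i=1)
p(1) = min(5+0·1=5, -7+1·1=-6, 3+2·1=5, 1+3·1=4, 7+4·1=11) = -6 (attained by i=1)
p(6) = min(5+0·6=5, -7+1·6=-1, 3+2·6=15, 1+3·6=19, 7+4·6=31) = -1 (attained by i=1)
Answer: p(11) = 4; p(5) = -2; p(1) = -6; p(6) = -1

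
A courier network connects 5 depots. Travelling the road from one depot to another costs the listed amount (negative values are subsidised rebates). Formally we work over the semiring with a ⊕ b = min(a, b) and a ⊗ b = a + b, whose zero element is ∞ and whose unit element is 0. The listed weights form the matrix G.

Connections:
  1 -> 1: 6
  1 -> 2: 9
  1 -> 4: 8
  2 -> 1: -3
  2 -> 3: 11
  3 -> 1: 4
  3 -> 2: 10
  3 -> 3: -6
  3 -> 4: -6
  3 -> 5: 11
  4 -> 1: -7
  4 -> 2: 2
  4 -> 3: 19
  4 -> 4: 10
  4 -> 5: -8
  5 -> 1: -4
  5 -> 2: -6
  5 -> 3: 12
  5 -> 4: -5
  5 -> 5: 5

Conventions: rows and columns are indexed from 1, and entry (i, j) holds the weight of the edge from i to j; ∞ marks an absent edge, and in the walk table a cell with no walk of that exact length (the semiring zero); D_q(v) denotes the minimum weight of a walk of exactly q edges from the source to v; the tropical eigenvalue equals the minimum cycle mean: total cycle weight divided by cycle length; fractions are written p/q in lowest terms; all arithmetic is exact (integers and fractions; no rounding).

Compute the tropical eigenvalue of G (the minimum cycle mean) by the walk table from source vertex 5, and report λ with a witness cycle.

q=0: [∞, ∞, ∞, ∞, 0]
q=1: [-4, -6, 12, -5, 5]
q=2: [-12, -3, 5, 0, -13]
q=3: [-17, -19, -1, -18, -8]
q=4: [-25, -16, -8, -13, -26]
q=5: [-30, -32, -14, -31, -21]
Optimal cycle mean attained by: cycle 4->5->4, total (-8) + (-5), length 2.
Answer: λ = -13/2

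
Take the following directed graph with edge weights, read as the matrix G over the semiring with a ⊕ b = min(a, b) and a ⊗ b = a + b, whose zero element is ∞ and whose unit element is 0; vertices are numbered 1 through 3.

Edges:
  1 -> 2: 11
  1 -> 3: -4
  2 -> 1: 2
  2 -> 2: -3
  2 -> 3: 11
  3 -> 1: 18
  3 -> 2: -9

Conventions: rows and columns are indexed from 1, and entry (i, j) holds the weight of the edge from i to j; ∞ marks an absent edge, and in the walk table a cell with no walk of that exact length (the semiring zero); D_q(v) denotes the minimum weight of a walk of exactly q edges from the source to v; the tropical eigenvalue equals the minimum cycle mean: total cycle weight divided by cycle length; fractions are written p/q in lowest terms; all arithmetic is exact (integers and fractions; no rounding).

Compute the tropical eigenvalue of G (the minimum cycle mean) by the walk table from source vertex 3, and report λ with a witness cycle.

q=0: [∞, ∞, 0]
q=1: [18, -9, ∞]
q=2: [-7, -12, 2]
q=3: [-10, -15, -11]
Optimal cycle mean attained by: cycle 1->3->2->1, total (-4) + (-9) + 2, length 3.
Answer: λ = -11/3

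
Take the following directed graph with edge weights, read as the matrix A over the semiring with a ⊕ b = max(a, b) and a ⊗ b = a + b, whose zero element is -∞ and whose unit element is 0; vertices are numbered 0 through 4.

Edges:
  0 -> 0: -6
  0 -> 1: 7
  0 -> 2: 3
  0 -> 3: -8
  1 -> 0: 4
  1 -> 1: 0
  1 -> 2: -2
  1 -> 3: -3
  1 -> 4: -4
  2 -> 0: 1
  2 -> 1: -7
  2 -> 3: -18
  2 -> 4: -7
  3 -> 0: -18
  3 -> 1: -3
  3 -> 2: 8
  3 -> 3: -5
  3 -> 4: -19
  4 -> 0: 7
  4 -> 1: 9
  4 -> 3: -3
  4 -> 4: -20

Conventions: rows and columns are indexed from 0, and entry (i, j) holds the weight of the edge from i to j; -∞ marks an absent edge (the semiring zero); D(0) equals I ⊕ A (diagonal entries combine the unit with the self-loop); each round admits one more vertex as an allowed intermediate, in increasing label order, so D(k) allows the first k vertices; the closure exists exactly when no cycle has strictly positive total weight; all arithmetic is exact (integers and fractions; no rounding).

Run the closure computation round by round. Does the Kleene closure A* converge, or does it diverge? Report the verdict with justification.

D(0):
  [0, 7, 3, -8, -∞]
  [4, 0, -2, -3, -4]
  [1, -7, 0, -18, -7]
  [-18, -3, 8, 0, -19]
  [7, 9, -∞, -3, 0]
Detection: at round 1, diagonal entry (1, 1) turns strictly positive.
Key observation: the cycle 1->0->1 has total weight 4 + 7, which is strictly positive.
Answer: DIVERGES — positive cycle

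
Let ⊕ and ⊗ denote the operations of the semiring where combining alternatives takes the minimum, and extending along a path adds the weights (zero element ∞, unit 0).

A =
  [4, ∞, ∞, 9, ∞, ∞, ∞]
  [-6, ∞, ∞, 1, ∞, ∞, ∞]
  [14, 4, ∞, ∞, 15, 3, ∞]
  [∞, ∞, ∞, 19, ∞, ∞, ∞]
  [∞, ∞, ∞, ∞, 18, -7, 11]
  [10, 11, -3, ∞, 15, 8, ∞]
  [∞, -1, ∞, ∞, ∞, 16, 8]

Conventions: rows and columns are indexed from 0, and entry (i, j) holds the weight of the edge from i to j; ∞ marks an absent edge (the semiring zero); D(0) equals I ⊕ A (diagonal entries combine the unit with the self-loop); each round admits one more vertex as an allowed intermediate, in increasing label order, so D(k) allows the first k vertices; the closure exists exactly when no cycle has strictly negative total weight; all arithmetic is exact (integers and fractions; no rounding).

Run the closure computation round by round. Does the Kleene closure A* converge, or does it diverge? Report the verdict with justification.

D(0):
  [0, ∞, ∞, 9, ∞, ∞, ∞]
  [-6, 0, ∞, 1, ∞, ∞, ∞]
  [14, 4, 0, ∞, 15, 3, ∞]
  [∞, ∞, ∞, 0, ∞, ∞, ∞]
  [∞, ∞, ∞, ∞, 0, -7, 11]
  [10, 11, -3, ∞, 15, 0, ∞]
  [∞, -1, ∞, ∞, ∞, 16, 0]
D(1):
  [0, ∞, ∞, 9, ∞, ∞, ∞]
  [-6, 0, ∞, 1, ∞, ∞, ∞]
  [14, 4, 0, 23, 15, 3, ∞]
  [∞, ∞, ∞, 0, ∞, ∞, ∞]
  [∞, ∞, ∞, ∞, 0, -7, 11]
  [10, 11, -3, 19, 15, 0, ∞]
  [∞, -1, ∞, ∞, ∞, 16, 0]
D(2):
  [0, ∞, ∞, 9, ∞, ∞, ∞]
  [-6, 0, ∞, 1, ∞, ∞, ∞]
  [-2, 4, 0, 5, 15, 3, ∞]
  [∞, ∞, ∞, 0, ∞, ∞, ∞]
  [∞, ∞, ∞, ∞, 0, -7, 11]
  [5, 11, -3, 12, 15, 0, ∞]
  [-7, -1, ∞, 0, ∞, 16, 0]
D(3):
  [0, ∞, ∞, 9, ∞, ∞, ∞]
  [-6, 0, ∞, 1, ∞, ∞, ∞]
  [-2, 4, 0, 5, 15, 3, ∞]
  [∞, ∞, ∞, 0, ∞, ∞, ∞]
  [∞, ∞, ∞, ∞, 0, -7, 11]
  [-5, 1, -3, 2, 12, 0, ∞]
  [-7, -1, ∞, 0, ∞, 16, 0]
D(4):
  [0, ∞, ∞, 9, ∞, ∞, ∞]
  [-6, 0, ∞, 1, ∞, ∞, ∞]
  [-2, 4, 0, 5, 15, 3, ∞]
  [∞, ∞, ∞, 0, ∞, ∞, ∞]
  [∞, ∞, ∞, ∞, 0, -7, 11]
  [-5, 1, -3, 2, 12, 0, ∞]
  [-7, -1, ∞, 0, ∞, 16, 0]
D(5):
  [0, ∞, ∞, 9, ∞, ∞, ∞]
  [-6, 0, ∞, 1, ∞, ∞, ∞]
  [-2, 4, 0, 5, 15, 3, 26]
  [∞, ∞, ∞, 0, ∞, ∞, ∞]
  [∞, ∞, ∞, ∞, 0, -7, 11]
  [-5, 1, -3, 2, 12, 0, 23]
  [-7, -1, ∞, 0, ∞, 16, 0]
D(6):
  [0, ∞, ∞, 9, ∞, ∞, ∞]
  [-6, 0, ∞, 1, ∞, ∞, ∞]
  [-2, 4, 0, 5, 15, 3, 26]
  [∞, ∞, ∞, 0, ∞, ∞, ∞]
  [-12, -6, -10, -5, 0, -7, 11]
  [-5, 1, -3, 2, 12, 0, 23]
  [-7, -1, 13, 0, 28, 16, 0]
D(7):
  [0, ∞, ∞, 9, ∞, ∞, ∞]
  [-6, 0, ∞, 1, ∞, ∞, ∞]
  [-2, 4, 0, 5, 15, 3, 26]
  [∞, ∞, ∞, 0, ∞, ∞, ∞]
  [-12, -6, -10, -5, 0, -7, 11]
  [-5, 1, -3, 2, 12, 0, 23]
  [-7, -1, 13, 0, 28, 16, 0]
Key observation: every diagonal entry stays at the unit through all rounds, so no improving cycle exists.
Answer: CONVERGES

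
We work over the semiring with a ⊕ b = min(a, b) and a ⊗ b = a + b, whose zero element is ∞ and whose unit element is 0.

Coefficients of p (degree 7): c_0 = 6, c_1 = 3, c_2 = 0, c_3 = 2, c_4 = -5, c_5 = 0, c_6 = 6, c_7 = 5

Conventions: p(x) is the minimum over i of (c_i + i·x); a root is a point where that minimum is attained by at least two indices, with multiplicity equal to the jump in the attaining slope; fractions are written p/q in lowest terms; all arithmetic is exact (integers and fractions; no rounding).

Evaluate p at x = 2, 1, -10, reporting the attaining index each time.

p(2) = min(6+0·2=6, 3+1·2=5, 0+2·2=4, 2+3·2=8, -5+4·2=3, 0+5·2=10, 6+6·2=18, 5+7·2=19) = 3 (attained by i=4)
p(1) = min(6+0·1=6, 3+1·1=4, 0+2·1=2, 2+3·1=5, -5+4·1=-1, 0+5·1=5, 6+6·1=12, 5+7·1=12) = -1 (attained by i=4)
p(-10) = min(6+0·(-10)=6, 3+1·(-10)=-7, 0+2·(-10)=-20, 2+3·(-10)=-28, -5+4·(-10)=-45, 0+5·(-10)=-50, 6+6·(-10)=-54, 5+7·(-10)=-65) = -65 (attained by i=7)
Answer: p(2) = 3; p(1) = -1; p(-10) = -65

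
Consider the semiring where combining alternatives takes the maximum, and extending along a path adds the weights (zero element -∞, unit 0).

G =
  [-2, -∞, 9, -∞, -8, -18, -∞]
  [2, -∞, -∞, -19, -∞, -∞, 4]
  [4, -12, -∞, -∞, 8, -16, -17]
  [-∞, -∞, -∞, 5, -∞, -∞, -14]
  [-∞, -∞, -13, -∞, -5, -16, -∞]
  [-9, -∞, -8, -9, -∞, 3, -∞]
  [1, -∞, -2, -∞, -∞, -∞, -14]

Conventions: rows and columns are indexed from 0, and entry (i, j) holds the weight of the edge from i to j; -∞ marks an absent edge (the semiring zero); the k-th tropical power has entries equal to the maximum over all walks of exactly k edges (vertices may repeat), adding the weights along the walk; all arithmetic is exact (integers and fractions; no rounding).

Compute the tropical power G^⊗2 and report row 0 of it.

G^⊗2:
  [13, -3, 7, -27, 17, -7, -8]
  [5, -∞, 11, -14, -6, -16, -10]
  [2, -∞, 13, -25, 3, -8, -8]
  [-13, -∞, -16, 10, -∞, -∞, -9]
  [-9, -25, -18, -25, -5, -13, -30]
  [-4, -20, 0, -4, 0, 6, -23]
  [2, -14, 10, -∞, 6, -17, -19]
Answer: row 0 of G^⊗2 = [13, -3, 7, -27, 17, -7, -8]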